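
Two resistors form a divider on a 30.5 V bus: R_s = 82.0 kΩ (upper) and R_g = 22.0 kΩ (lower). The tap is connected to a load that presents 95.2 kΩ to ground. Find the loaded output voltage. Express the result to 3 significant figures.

V_out ≈ 5.46 V

The load sits in parallel with R_g: R_g‖R_L = (22.0 × 95.2) / (22.0 + 95.2) = 17.87 kΩ.
V_out = 30.5 × 17.87 / (82.0 + 17.87) = 30.5 × 17.87/99.87 = 5.46 V.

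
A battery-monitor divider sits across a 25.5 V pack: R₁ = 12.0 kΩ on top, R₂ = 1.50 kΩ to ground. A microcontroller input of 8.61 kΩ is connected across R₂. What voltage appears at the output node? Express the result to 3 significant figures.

V_out ≈ 2.45 V

The load sits in parallel with R₂: R₂‖R_L = (1.50 × 8.61) / (1.50 + 8.61) = 1.277 kΩ.
V_out = 25.5 × 1.277 / (12.0 + 1.277) = 25.5 × 1.277/13.28 = 2.45 V.
(Unloaded it would have been 2.83 V.)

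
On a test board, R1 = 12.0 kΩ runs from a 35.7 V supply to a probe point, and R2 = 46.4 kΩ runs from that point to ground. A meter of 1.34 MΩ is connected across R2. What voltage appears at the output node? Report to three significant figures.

The load sits in parallel with R2: R2‖R_L = (46.4 × 1340) / (46.4 + 1340) = 44.85 kΩ.
V_out = 35.7 × 44.85 / (12.0 + 44.85) = 35.7 × 44.85/56.85 = 28.2 V.

V_out ≈ 28.2 V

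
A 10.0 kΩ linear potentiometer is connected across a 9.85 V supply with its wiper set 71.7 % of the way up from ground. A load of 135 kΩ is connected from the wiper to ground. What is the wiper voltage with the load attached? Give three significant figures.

V ≈ 6.96 V

The wiper splits the pot into (1−α)R = 2.830 kΩ above and αR = 7.170 kΩ below.
Lower section ‖ load = 6.808 kΩ.
V_wiper = 9.85 × 6.808/(2.830 + 6.808) = 6.96 V.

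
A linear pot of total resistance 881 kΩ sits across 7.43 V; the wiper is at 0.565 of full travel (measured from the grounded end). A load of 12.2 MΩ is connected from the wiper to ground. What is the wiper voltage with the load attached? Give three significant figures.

V ≈ 4.12 V

The wiper splits the pot into (1−α)R = 383.2 kΩ above and αR = 497.8 kΩ below.
Lower section ‖ load = 478.3 kΩ.
V_wiper = 7.43 × 478.3/(383.2 + 478.3) = 4.12 V.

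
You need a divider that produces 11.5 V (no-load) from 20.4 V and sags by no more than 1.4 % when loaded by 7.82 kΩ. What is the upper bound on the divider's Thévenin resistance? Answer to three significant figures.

R_th ≤ 111 Ω

Loading drop = R_th/(R_th + R_L) ≤ 0.0140, so R_th ≤ R_L · ε/(1−ε) = 7.82 kΩ × 0.0140/0.9860 = 111 Ω.
(Any R1, R2 with R2/(R1+R2) = 0.564 and R1‖R2 ≤ 111 Ω will meet the spec.)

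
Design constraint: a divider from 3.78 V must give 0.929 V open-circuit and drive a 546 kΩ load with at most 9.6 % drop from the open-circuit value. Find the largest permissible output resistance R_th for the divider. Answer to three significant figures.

Loading drop = R_th/(R_th + R_L) ≤ 0.0960, so R_th ≤ R_L · ε/(1−ε) = 546 kΩ × 0.0960/0.9040 = 58.0 kΩ.

R_th ≤ 58.0 kΩ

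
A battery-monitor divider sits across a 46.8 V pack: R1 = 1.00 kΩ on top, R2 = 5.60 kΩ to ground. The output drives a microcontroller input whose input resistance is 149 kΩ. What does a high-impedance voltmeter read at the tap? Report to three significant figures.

V_out ≈ 39.5 V

The load sits in parallel with R2: R2‖R_L = (5.60 × 149) / (5.60 + 149) = 5.397 kΩ.
V_out = 46.8 × 5.397 / (1.00 + 5.397) = 46.8 × 5.397/6.397 = 39.5 V.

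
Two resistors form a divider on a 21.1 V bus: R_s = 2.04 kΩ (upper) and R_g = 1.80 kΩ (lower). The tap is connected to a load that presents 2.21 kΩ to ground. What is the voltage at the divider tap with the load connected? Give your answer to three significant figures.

V_out ≈ 6.90 V

The load sits in parallel with R_g: R_g‖R_L = (1.80 × 2.21) / (1.80 + 2.21) = 0.9920 kΩ.
V_out = 21.1 × 0.9920 / (2.04 + 0.9920) = 21.1 × 0.9920/3.032 = 6.90 V.
(Unloaded it would have been 9.89 V.)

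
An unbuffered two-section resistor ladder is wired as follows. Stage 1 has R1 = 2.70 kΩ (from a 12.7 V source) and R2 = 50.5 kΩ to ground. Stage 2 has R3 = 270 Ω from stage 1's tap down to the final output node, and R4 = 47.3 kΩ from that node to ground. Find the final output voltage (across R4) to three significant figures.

V_out ≈ 11.4 V

Stage 2 presents R3+R4 = 47570 Ω as a load on stage 1's tap.
Stage 1's lower leg becomes R2‖(R3+R4) = 24500 Ω, so V_mid = 12.7 × 24500/27200 = 11.44 V.
Stage 2 is itself unloaded: V_out = V_mid × R4/(R3+R4) = 11.44 × 47300/47570 = 11.4 V.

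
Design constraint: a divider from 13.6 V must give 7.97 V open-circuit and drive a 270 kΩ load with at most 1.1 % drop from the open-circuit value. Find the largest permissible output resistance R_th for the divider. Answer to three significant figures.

R_th ≤ 3.00 kΩ

Loading drop = R_th/(R_th + R_L) ≤ 0.0110, so R_th ≤ R_L · ε/(1−ε) = 270 kΩ × 0.0110/0.9890 = 3.00 kΩ.
(Any R1, R2 with R2/(R1+R2) = 0.586 and R1‖R2 ≤ 3.00 kΩ will meet the spec.)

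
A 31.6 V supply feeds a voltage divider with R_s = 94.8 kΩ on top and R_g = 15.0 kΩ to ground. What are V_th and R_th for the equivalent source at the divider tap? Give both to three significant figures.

V_th = 4.32 V, R_th = 13.0 kΩ

V_th is the open-circuit tap voltage: 31.6 × 15.0/(94.8 + 15.0) = 4.32 V.
With the supply zeroed, R_s and R_g appear in parallel from the tap: R_th = R_s‖R_g = (94.8 × 15.0)/109.8 = 13.0 kΩ.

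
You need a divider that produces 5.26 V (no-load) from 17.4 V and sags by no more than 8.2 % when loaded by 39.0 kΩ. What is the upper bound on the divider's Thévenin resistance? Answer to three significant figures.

Loading drop = R_th/(R_th + R_L) ≤ 0.0820, so R_th ≤ R_L · ε/(1−ε) = 39.0 kΩ × 0.0820/0.9180 = 3.48 kΩ.

R_th ≤ 3.48 kΩ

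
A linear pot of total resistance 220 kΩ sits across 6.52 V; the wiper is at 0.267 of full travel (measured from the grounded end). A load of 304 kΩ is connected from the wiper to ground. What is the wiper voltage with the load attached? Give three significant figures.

V ≈ 1.52 V

The wiper splits the pot into (1−α)R = 161.3 kΩ above and αR = 58.74 kΩ below.
Lower section ‖ load = 49.23 kΩ.
V_wiper = 6.52 × 49.23/(161.3 + 49.23) = 1.52 V.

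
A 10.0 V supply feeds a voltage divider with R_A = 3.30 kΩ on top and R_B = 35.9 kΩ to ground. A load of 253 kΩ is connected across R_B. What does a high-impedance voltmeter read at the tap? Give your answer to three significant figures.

The load sits in parallel with R_B: R_B‖R_L = (35.9 × 253) / (35.9 + 253) = 31.44 kΩ.
V_out = 10.0 × 31.44 / (3.30 + 31.44) = 10.0 × 31.44/34.74 = 9.05 V.
(Unloaded it would have been 9.16 V.)

V_out ≈ 9.05 V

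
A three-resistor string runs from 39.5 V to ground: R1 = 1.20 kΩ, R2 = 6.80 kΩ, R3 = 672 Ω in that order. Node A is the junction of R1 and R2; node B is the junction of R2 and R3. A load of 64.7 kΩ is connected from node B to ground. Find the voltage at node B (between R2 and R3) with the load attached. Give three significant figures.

At node B, R3 is in parallel with the load: R3‖R_L = 665.1 Ω.
Below node A the resistance is R2 + (R3‖R_L) = 7465 Ω, so V_A = 39.5 × 7465/8665 = 34.03 V.
Then V_B = V_A × (R3‖R_L)/(R2 + R3‖R_L) = 34.03 × 665.1/7465 = 3.03 V.

V ≈ 3.03 V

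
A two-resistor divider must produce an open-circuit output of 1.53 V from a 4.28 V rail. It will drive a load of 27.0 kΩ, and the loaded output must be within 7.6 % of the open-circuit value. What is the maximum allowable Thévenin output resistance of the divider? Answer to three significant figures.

Loading drop = R_th/(R_th + R_L) ≤ 0.0760, so R_th ≤ R_L · ε/(1−ε) = 27.0 kΩ × 0.0760/0.9240 = 2.22 kΩ.

R_th ≤ 2.22 kΩ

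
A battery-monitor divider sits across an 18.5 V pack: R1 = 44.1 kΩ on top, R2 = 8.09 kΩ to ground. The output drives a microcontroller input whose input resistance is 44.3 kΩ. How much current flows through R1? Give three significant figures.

R2‖R_L = 6.841 kΩ, so the source sees R1 + R2‖R_L = 50.94 kΩ.
I = 18.5 V / 50.94 kΩ = 0.363 mA.

I ≈ 0.363 mA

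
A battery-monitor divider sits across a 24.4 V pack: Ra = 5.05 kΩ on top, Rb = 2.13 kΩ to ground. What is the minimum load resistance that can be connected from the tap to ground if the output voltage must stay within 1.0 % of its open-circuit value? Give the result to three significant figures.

Output resistance R_th = Ra‖Rb = (5.05 × 2.13)/7.180 = 1.498 kΩ.
The fractional drop is R_th/(R_th + R_L); requiring this ≤ 0.0100 gives R_L ≥ R_th(1/0.0100 − 1) = 1.498 × 99.00 = 148 kΩ.

R_L(min) ≈ 148 kΩ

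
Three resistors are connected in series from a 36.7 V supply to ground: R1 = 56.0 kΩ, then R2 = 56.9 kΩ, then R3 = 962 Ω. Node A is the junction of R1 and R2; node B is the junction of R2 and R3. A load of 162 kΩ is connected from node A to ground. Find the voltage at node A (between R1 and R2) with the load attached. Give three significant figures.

V ≈ 15.9 V

Below node A the series string R2+R3 = 57860 Ω sits in parallel with the 162000 Ω load: 42630 Ω.
V_A = 36.7 × 42630/(56000 + 42630) = 15.9 V.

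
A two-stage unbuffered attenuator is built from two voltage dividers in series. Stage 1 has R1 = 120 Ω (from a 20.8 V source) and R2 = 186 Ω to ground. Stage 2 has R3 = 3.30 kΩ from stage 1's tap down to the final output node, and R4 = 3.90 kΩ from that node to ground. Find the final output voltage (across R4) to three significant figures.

Stage 2 presents R3+R4 = 7200 Ω as a load on stage 1's tap.
Stage 1's lower leg becomes R2‖(R3+R4) = 181.3 Ω, so V_mid = 20.8 × 181.3/301.3 = 12.52 V.
Stage 2 is itself unloaded: V_out = V_mid × R4/(R3+R4) = 12.52 × 3900/7200 = 6.78 V.

V_out ≈ 6.78 V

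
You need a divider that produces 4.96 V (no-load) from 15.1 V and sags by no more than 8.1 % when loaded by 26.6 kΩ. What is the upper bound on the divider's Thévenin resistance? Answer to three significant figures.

R_th ≤ 2.34 kΩ

Loading drop = R_th/(R_th + R_L) ≤ 0.0810, so R_th ≤ R_L · ε/(1−ε) = 26.6 kΩ × 0.0810/0.9190 = 2.34 kΩ.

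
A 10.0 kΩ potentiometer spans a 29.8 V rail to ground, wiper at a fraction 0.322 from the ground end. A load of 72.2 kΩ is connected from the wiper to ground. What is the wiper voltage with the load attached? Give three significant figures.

The wiper splits the pot into (1−α)R = 6.780 kΩ above and αR = 3.220 kΩ below.
Lower section ‖ load = 3.083 kΩ.
V_wiper = 29.8 × 3.083/(6.780 + 3.083) = 9.31 V.

V ≈ 9.31 V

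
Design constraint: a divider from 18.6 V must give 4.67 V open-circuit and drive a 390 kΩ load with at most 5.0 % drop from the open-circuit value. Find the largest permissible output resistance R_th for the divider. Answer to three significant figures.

Loading drop = R_th/(R_th + R_L) ≤ 0.0500, so R_th ≤ R_L · ε/(1−ε) = 390 kΩ × 0.0500/0.9500 = 20.5 kΩ.
(Any R1, R2 with R2/(R1+R2) = 0.251 and R1‖R2 ≤ 20.5 kΩ will meet the spec.)

R_th ≤ 20.5 kΩ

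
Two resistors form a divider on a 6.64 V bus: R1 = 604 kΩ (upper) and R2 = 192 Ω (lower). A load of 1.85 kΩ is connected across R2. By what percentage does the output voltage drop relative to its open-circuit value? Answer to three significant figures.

Unloaded V = 6.64 × 192/604200 = 0.0021101 V.
Loaded: R2‖R_L = 173.9 Ω, giving V = 6.64 × 173.9/604200 = 0.0019117 V.
Drop = (0.0021101 − 0.0019117) / 0.0021101 = 9.40 %.

9.40 %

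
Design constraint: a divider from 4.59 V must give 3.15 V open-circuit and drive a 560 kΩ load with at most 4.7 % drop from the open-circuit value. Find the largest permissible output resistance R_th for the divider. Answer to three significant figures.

R_th ≤ 27.6 kΩ

Loading drop = R_th/(R_th + R_L) ≤ 0.0470, so R_th ≤ R_L · ε/(1−ε) = 560 kΩ × 0.0470/0.9530 = 27.6 kΩ.
(Any R1, R2 with R2/(R1+R2) = 0.686 and R1‖R2 ≤ 27.6 kΩ will meet the spec.)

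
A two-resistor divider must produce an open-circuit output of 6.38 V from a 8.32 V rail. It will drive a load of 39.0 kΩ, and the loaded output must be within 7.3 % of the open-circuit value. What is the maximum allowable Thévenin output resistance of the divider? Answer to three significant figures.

R_th ≤ 3.07 kΩ

Loading drop = R_th/(R_th + R_L) ≤ 0.0730, so R_th ≤ R_L · ε/(1−ε) = 39.0 kΩ × 0.0730/0.9270 = 3.07 kΩ.
(Any R1, R2 with R2/(R1+R2) = 0.767 and R1‖R2 ≤ 3.07 kΩ will meet the spec.)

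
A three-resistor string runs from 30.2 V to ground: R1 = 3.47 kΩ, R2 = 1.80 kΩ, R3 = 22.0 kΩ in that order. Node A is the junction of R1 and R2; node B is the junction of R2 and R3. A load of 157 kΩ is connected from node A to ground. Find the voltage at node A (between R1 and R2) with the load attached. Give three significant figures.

V ≈ 25.9 V

Below node A the series string R2+R3 = 23.80 kΩ sits in parallel with the 157 kΩ load: 20.67 kΩ.
V_A = 30.2 × 20.67/(3.47 + 20.67) = 25.9 V.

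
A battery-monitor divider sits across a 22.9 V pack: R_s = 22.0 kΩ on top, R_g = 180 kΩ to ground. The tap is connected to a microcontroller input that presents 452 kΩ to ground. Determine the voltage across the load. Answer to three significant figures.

V_out ≈ 19.6 V

The load sits in parallel with R_g: R_g‖R_L = (180 × 452) / (180 + 452) = 128.7 kΩ.
V_out = 22.9 × 128.7 / (22.0 + 128.7) = 22.9 × 128.7/150.7 = 19.6 V.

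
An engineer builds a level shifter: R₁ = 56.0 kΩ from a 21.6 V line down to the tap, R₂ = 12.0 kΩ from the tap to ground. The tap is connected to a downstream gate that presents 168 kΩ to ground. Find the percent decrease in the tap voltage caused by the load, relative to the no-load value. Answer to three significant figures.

5.56 %

The divider's output (Thévenin) resistance is R₁‖R₂ = 9.882 kΩ.
Fractional drop under load = R_th/(R_th + R_L) = 9.882 / (9.882 + 168) = 0.05556.
So the output falls by 5.56 %.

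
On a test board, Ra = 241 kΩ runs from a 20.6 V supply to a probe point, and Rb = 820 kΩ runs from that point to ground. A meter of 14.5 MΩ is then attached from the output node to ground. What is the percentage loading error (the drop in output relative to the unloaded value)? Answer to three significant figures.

The divider's output (Thévenin) resistance is Ra‖Rb = 186.3 kΩ.
Fractional drop under load = R_th/(R_th + R_L) = 186.3 / (186.3 + 14500) = 0.01268.
So the output falls by 1.27 %.

1.27 %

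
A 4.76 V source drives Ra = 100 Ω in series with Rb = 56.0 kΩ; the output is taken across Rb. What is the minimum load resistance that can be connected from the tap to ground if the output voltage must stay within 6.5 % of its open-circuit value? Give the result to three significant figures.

R_L(min) ≈ 1.44 kΩ

Output resistance R_th = Ra‖Rb = (100 × 56000)/56100 = 99.82 Ω.
The fractional drop is R_th/(R_th + R_L); requiring this ≤ 0.0650 gives R_L ≥ R_th(1/0.0650 − 1) = 99.82 × 14.38 = 1.44 kΩ.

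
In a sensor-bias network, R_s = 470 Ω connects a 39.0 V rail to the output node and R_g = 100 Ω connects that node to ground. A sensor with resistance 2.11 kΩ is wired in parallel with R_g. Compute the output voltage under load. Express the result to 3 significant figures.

The load sits in parallel with R_g: R_g‖R_L = (100 × 2110) / (100 + 2110) = 95.48 Ω.
V_out = 39.0 × 95.48 / (470 + 95.48) = 39.0 × 95.48/565.5 = 6.58 V.

V_out ≈ 6.58 V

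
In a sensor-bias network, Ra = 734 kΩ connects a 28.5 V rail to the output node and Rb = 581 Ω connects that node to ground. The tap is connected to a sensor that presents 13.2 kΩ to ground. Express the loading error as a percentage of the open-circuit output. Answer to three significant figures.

4.21 %

The divider's output (Thévenin) resistance is Ra‖Rb = 580.5 Ω.
Fractional drop under load = R_th/(R_th + R_L) = 580.5 / (580.5 + 13200) = 0.04213.
So the output falls by 4.21 %.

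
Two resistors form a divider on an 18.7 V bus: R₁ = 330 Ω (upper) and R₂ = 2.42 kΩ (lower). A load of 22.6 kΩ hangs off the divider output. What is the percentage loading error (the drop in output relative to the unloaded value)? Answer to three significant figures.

1.27 %

The divider's output (Thévenin) resistance is R₁‖R₂ = 290.4 Ω.
Fractional drop under load = R_th/(R_th + R_L) = 290.4 / (290.4 + 22600) = 0.01269.
So the output falls by 1.27 %.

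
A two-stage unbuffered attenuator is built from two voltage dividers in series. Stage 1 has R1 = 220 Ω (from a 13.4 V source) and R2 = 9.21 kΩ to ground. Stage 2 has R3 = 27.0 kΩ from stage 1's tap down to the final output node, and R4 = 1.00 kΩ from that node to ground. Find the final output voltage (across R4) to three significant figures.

V_out ≈ 0.464 V

Stage 2 presents R3+R4 = 28000 Ω as a load on stage 1's tap.
Stage 1's lower leg becomes R2‖(R3+R4) = 6930 Ω, so V_mid = 13.4 × 6930/7150 = 12.99 V.
Stage 2 is itself unloaded: V_out = V_mid × R4/(R3+R4) = 12.99 × 1000/28000 = 0.464 V.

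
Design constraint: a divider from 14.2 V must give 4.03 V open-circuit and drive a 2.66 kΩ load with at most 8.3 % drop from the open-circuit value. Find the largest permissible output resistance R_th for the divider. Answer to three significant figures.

Loading drop = R_th/(R_th + R_L) ≤ 0.0830, so R_th ≤ R_L · ε/(1−ε) = 2.66 kΩ × 0.0830/0.9170 = 241 Ω.

R_th ≤ 241 Ω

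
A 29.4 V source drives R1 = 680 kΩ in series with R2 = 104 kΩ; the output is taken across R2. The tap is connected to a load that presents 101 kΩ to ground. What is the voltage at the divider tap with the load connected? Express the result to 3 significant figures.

The load sits in parallel with R2: R2‖R_L = (104 × 101) / (104 + 101) = 51.24 kΩ.
V_out = 29.4 × 51.24 / (680 + 51.24) = 29.4 × 51.24/731.2 = 2.06 V.

V_out ≈ 2.06 V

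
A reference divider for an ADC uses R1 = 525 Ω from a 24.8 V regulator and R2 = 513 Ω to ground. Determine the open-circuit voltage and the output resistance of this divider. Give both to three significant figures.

V_th = 12.3 V, R_th = 259 Ω

V_th is the open-circuit tap voltage: 24.8 × 513/(525 + 513) = 12.3 V.
With the supply zeroed, R1 and R2 appear in parallel from the tap: R_th = R1‖R2 = (525 × 513)/1038 = 259 Ω.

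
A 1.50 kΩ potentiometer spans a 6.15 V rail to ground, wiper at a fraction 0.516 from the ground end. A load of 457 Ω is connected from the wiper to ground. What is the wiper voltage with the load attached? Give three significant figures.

The wiper splits the pot into (1−α)R = 726.0 Ω above and αR = 774.0 Ω below.
Lower section ‖ load = 287.3 Ω.
V_wiper = 6.15 × 287.3/(726.0 + 287.3) = 1.74 V.

V ≈ 1.74 V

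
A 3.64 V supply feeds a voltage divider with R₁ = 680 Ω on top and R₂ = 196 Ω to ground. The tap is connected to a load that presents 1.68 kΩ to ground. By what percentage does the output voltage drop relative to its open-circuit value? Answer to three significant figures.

Unloaded V = 3.64 × 196/876.0 = 0.81443 V.
Loaded: R₂‖R_L = 175.5 Ω, giving V = 3.64 × 175.5/855.5 = 0.74680 V.
Drop = (0.81443 − 0.74680) / 0.81443 = 8.30 %.

8.30 %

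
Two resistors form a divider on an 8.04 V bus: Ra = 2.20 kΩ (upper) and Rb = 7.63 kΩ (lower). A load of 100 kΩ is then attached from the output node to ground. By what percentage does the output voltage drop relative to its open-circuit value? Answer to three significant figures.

1.68 %

The divider's output (Thévenin) resistance is Ra‖Rb = 1.708 kΩ.
Fractional drop under load = R_th/(R_th + R_L) = 1.708 / (1.708 + 100) = 0.01679.
So the output falls by 1.68 %.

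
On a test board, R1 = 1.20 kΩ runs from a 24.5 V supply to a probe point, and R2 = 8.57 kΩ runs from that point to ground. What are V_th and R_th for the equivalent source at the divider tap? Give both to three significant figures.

V_th is the open-circuit tap voltage: 24.5 × 8.57/(1.20 + 8.57) = 21.5 V.
With the supply zeroed, R1 and R2 appear in parallel from the tap: R_th = R1‖R2 = (1.20 × 8.57)/9.770 = 1.05 kΩ.

V_th = 21.5 V, R_th = 1.05 kΩ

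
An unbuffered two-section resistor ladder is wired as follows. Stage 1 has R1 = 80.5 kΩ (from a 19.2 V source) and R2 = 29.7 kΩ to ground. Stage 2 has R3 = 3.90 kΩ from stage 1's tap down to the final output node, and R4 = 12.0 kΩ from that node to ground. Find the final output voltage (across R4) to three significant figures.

Stage 2 presents R3+R4 = 15.90 kΩ as a load on stage 1's tap.
Stage 1's lower leg becomes R2‖(R3+R4) = 10.36 kΩ, so V_mid = 19.2 × 10.36/90.86 = 2.188 V.
Stage 2 is itself unloaded: V_out = V_mid × R4/(R3+R4) = 2.188 × 12.0/15.90 = 1.65 V.

V_out ≈ 1.65 V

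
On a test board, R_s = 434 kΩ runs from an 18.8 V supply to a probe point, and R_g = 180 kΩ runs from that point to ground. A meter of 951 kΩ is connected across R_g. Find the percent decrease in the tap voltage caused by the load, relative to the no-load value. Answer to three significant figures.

The divider's output (Thévenin) resistance is R_s‖R_g = 127.2 kΩ.
Fractional drop under load = R_th/(R_th + R_L) = 127.2 / (127.2 + 951) = 0.1180.
So the output falls by 11.8 %.

11.8 %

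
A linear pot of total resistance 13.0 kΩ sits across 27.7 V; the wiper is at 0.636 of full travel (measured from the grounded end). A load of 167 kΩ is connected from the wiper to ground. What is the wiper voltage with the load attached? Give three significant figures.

V ≈ 17.3 V

The wiper splits the pot into (1−α)R = 4.732 kΩ above and αR = 8.268 kΩ below.
Lower section ‖ load = 7.878 kΩ.
V_wiper = 27.7 × 7.878/(4.732 + 7.878) = 17.3 V.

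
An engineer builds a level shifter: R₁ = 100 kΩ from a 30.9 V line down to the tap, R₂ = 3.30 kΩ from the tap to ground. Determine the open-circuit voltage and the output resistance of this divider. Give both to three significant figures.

V_th = 0.987 V, R_th = 3.19 kΩ

V_th is the open-circuit tap voltage: 30.9 × 3.30/(100 + 3.30) = 0.987 V.
With the supply zeroed, R₁ and R₂ appear in parallel from the tap: R_th = R₁‖R₂ = (100 × 3.30)/103.3 = 3.19 kΩ.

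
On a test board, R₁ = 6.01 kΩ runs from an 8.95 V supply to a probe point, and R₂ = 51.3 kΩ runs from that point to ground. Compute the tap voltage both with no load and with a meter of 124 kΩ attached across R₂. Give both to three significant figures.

Open-circuit: V = 8.95 × 51.3/(6.01 + 51.3) = 8.01 V.
With the load, R₂ becomes R₂‖R_L = 36.29 kΩ, so V = 8.95 × 36.29/42.30 = 7.68 V.

Unloaded: 8.01 V; loaded: 7.68 V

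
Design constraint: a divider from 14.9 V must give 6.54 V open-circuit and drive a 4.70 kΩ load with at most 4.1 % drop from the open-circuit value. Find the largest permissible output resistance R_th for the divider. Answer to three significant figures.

R_th ≤ 201 Ω

Loading drop = R_th/(R_th + R_L) ≤ 0.0410, so R_th ≤ R_L · ε/(1−ε) = 4.70 kΩ × 0.0410/0.9590 = 201 Ω.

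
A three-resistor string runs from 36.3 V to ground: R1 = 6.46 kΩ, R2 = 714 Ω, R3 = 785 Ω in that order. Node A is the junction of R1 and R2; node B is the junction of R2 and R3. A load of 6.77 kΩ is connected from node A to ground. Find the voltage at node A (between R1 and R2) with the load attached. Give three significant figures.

Below node A the series string R2+R3 = 1499 Ω sits in parallel with the 6770 Ω load: 1227 Ω.
V_A = 36.3 × 1227/(6460 + 1227) = 5.80 V.

V ≈ 5.80 V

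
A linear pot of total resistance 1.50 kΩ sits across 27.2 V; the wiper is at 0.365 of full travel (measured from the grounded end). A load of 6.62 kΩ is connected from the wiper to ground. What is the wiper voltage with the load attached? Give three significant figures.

V ≈ 9.43 V

The wiper splits the pot into (1−α)R = 952.5 Ω above and αR = 547.5 Ω below.
Lower section ‖ load = 505.7 Ω.
V_wiper = 27.2 × 505.7/(952.5 + 505.7) = 9.43 V.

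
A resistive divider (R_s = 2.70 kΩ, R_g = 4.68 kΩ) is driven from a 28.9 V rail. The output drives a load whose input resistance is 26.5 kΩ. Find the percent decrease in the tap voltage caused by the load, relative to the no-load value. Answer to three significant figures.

6.07 %

The divider's output (Thévenin) resistance is R_s‖R_g = 1.712 kΩ.
Fractional drop under load = R_th/(R_th + R_L) = 1.712 / (1.712 + 26.5) = 0.06069.
So the output falls by 6.07 %.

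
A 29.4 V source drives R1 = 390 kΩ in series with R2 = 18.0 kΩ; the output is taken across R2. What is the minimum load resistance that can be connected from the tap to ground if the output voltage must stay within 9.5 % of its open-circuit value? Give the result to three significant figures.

Output resistance R_th = R1‖R2 = (390 × 18.0)/408.0 = 17.21 kΩ.
The fractional drop is R_th/(R_th + R_L); requiring this ≤ 0.0950 gives R_L ≥ R_th(1/0.0950 − 1) = 17.21 × 9.526 = 164 kΩ.

R_L(min) ≈ 164 kΩ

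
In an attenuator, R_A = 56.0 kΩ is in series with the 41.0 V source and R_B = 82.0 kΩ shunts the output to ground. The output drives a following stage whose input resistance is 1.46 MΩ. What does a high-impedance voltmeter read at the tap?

The load sits in parallel with R_B: R_B‖R_L = (82.0 × 1460) / (82.0 + 1460) = 77.64 kΩ.
V_out = 41.0 × 77.64 / (56.0 + 77.64) = 41.0 × 77.64/133.6 = 23.8 V.
(Unloaded it would have been 24.4 V.)

V_out ≈ 23.8 V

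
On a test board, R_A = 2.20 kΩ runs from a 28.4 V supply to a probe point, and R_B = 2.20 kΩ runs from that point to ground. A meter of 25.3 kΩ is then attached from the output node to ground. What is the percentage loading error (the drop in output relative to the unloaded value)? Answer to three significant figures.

4.17 %

The divider's output (Thévenin) resistance is R_A‖R_B = 1.100 kΩ.
Fractional drop under load = R_th/(R_th + R_L) = 1.100 / (1.100 + 25.3) = 0.04167.
So the output falls by 4.17 %.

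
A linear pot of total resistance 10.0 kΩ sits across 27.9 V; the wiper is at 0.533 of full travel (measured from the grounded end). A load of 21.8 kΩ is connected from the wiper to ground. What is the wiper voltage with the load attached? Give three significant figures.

The wiper splits the pot into (1−α)R = 4.670 kΩ above and αR = 5.330 kΩ below.
Lower section ‖ load = 4.283 kΩ.
V_wiper = 27.9 × 4.283/(4.670 + 4.283) = 13.3 V.

V ≈ 13.3 V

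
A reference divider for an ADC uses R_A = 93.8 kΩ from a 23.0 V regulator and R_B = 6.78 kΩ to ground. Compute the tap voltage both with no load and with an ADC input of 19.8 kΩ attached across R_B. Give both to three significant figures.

Open-circuit: V = 23.0 × 6.78/(93.8 + 6.78) = 1.55 V.
With the load, R_B becomes R_B‖R_L = 5.051 kΩ, so V = 23.0 × 5.051/98.85 = 1.18 V.

Unloaded: 1.55 V; loaded: 1.18 V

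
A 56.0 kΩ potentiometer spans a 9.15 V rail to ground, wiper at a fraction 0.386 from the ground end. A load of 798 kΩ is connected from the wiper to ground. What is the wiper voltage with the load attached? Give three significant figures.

V ≈ 3.47 V

The wiper splits the pot into (1−α)R = 34.38 kΩ above and αR = 21.62 kΩ below.
Lower section ‖ load = 21.05 kΩ.
V_wiper = 9.15 × 21.05/(34.38 + 21.05) = 3.47 V.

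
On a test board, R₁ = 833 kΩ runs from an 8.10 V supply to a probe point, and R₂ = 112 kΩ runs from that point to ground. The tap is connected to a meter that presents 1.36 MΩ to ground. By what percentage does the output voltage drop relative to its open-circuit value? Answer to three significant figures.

The divider's output (Thévenin) resistance is R₁‖R₂ = 98.73 kΩ.
Fractional drop under load = R_th/(R_th + R_L) = 98.73 / (98.73 + 1360) = 0.06768.
So the output falls by 6.77 %.

6.77 %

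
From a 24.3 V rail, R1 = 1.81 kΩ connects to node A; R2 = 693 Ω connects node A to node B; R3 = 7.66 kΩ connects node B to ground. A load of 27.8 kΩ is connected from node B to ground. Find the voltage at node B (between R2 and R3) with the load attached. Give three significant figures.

V ≈ 17.2 V

At node B, R3 is in parallel with the load: R3‖R_L = 6005 Ω.
Below node A the resistance is R2 + (R3‖R_L) = 6698 Ω, so V_A = 24.3 × 6698/8508 = 19.13 V.
Then V_B = V_A × (R3‖R_L)/(R2 + R3‖R_L) = 19.13 × 6005/6698 = 17.2 V.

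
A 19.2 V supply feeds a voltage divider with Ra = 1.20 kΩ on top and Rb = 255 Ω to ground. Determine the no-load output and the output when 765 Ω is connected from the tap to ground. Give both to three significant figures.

Open-circuit: V = 19.2 × 255/(1200 + 255) = 3.36 V.
With the load, Rb becomes Rb‖R_L = 191.2 Ω, so V = 19.2 × 191.2/1391 = 2.64 V.

Unloaded: 3.36 V; loaded: 2.64 V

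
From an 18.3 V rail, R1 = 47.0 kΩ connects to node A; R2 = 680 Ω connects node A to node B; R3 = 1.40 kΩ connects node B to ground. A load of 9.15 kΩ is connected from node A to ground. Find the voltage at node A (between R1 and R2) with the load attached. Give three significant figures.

Below node A the series string R2+R3 = 2080 Ω sits in parallel with the 9150 Ω load: 1695 Ω.
V_A = 18.3 × 1695/(47000 + 1695) = 0.637 V.

V ≈ 0.637 V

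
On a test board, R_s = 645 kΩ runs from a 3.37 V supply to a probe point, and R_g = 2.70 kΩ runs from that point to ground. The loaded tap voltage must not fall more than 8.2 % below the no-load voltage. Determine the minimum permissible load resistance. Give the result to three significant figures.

R_L(min) ≈ 30.1 kΩ

Output resistance R_th = R_s‖R_g = (645 × 2.70)/647.7 = 2.689 kΩ.
The fractional drop is R_th/(R_th + R_L); requiring this ≤ 0.0820 gives R_L ≥ R_th(1/0.0820 − 1) = 2.689 × 11.20 = 30.1 kΩ.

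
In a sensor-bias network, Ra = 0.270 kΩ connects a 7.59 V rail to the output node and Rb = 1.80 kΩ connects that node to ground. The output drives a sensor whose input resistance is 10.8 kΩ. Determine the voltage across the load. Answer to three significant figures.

V_out ≈ 6.46 V

The load sits in parallel with Rb: Rb‖R_L = (1800 × 10800) / (1800 + 10800) = 1543 Ω.
V_out = 7.59 × 1543 / (270 + 1543) = 7.59 × 1543/1813 = 6.46 V.
(Unloaded it would have been 6.60 V.)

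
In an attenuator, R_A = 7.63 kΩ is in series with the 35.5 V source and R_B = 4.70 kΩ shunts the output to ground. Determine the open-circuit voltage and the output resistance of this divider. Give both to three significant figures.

V_th = 13.5 V, R_th = 2.91 kΩ

V_th is the open-circuit tap voltage: 35.5 × 4.70/(7.63 + 4.70) = 13.5 V.
With the supply zeroed, R_A and R_B appear in parallel from the tap: R_th = R_A‖R_B = (7.63 × 4.70)/12.33 = 2.91 kΩ.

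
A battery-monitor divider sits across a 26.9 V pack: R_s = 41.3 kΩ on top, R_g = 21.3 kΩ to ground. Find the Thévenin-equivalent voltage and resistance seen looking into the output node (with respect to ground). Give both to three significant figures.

V_th is the open-circuit tap voltage: 26.9 × 21.3/(41.3 + 21.3) = 9.15 V.
With the supply zeroed, R_s and R_g appear in parallel from the tap: R_th = R_s‖R_g = (41.3 × 21.3)/62.60 = 14.1 kΩ.

V_th = 9.15 V, R_th = 14.1 kΩ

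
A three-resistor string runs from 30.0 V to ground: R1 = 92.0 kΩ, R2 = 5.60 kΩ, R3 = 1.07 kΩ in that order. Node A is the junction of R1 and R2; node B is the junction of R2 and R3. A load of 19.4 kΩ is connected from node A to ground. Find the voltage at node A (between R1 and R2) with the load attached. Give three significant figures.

V ≈ 1.54 V

Below node A the series string R2+R3 = 6.670 kΩ sits in parallel with the 19.4 kΩ load: 4.963 kΩ.
V_A = 30.0 × 4.963/(92.0 + 4.963) = 1.54 V.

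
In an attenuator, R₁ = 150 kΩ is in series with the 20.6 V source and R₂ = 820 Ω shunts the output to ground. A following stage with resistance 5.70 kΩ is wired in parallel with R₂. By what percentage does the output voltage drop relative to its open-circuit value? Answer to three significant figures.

Unloaded V = 20.6 × 820/150800 = 0.11200 V.
Loaded: R₂‖R_L = 716.9 Ω, giving V = 20.6 × 716.9/150700 = 0.097982 V.
Drop = (0.11200 − 0.097982) / 0.11200 = 12.5 %.

12.5 %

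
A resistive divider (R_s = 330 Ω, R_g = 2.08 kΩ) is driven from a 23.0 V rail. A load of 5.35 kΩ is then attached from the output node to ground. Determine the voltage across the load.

V_out ≈ 18.8 V

The load sits in parallel with R_g: R_g‖R_L = (2080 × 5350) / (2080 + 5350) = 1498 Ω.
V_out = 23.0 × 1498 / (330 + 1498) = 23.0 × 1498/1828 = 18.8 V.
(Unloaded it would have been 19.9 V.)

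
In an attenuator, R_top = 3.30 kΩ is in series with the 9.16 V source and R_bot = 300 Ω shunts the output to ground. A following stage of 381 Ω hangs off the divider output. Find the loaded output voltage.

The load sits in parallel with R_bot: R_bot‖R_L = (300 × 381) / (300 + 381) = 167.8 Ω.
V_out = 9.16 × 167.8 / (3300 + 167.8) = 9.16 × 167.8/3468 = 0.443 V.

V_out ≈ 0.443 V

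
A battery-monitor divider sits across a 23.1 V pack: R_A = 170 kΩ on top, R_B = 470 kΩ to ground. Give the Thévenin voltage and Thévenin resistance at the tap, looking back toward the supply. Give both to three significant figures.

V_th is the open-circuit tap voltage: 23.1 × 470/(170 + 470) = 17.0 V.
With the supply zeroed, R_A and R_B appear in parallel from the tap: R_th = R_A‖R_B = (170 × 470)/640.0 = 125 kΩ.

V_th = 17.0 V, R_th = 125 kΩ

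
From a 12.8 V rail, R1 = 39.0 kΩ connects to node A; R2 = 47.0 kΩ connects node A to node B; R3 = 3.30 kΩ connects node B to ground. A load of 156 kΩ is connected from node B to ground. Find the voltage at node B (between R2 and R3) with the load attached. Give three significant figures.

At node B, R3 is in parallel with the load: R3‖R_L = 3.232 kΩ.
Below node A the resistance is R2 + (R3‖R_L) = 50.23 kΩ, so V_A = 12.8 × 50.23/89.23 = 7.206 V.
Then V_B = V_A × (R3‖R_L)/(R2 + R3‖R_L) = 7.206 × 3.232/50.23 = 0.464 V.

V ≈ 0.464 V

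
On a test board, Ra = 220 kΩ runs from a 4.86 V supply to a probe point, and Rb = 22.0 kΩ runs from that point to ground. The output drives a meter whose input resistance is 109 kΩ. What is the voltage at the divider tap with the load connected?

The load sits in parallel with Rb: Rb‖R_L = (22.0 × 109) / (22.0 + 109) = 18.31 kΩ.
V_out = 4.86 × 18.31 / (220 + 18.31) = 4.86 × 18.31/238.3 = 0.373 V.

V_out ≈ 0.373 V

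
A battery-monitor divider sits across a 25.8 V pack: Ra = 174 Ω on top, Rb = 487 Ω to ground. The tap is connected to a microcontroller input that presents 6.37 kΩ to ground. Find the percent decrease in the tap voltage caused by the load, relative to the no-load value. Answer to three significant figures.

The divider's output (Thévenin) resistance is Ra‖Rb = 128.2 Ω.
Fractional drop under load = R_th/(R_th + R_L) = 128.2 / (128.2 + 6370) = 0.01973.
So the output falls by 1.97 %.

1.97 %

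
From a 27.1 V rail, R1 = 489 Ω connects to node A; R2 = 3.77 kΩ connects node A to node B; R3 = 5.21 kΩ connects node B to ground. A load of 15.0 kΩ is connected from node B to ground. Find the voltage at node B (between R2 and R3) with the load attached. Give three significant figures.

At node B, R3 is in parallel with the load: R3‖R_L = 3867 Ω.
Below node A the resistance is R2 + (R3‖R_L) = 7637 Ω, so V_A = 27.1 × 7637/8126 = 25.47 V.
Then V_B = V_A × (R3‖R_L)/(R2 + R3‖R_L) = 25.47 × 3867/7637 = 12.9 V.

V ≈ 12.9 V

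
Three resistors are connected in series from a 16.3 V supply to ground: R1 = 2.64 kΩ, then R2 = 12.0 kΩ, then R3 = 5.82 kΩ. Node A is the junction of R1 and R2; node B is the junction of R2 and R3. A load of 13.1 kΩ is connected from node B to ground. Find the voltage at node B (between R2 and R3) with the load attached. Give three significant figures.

At node B, R3 is in parallel with the load: R3‖R_L = 4.030 kΩ.
Below node A the resistance is R2 + (R3‖R_L) = 16.03 kΩ, so V_A = 16.3 × 16.03/18.67 = 14.00 V.
Then V_B = V_A × (R3‖R_L)/(R2 + R3‖R_L) = 14.00 × 4.030/16.03 = 3.52 V.

V ≈ 3.52 V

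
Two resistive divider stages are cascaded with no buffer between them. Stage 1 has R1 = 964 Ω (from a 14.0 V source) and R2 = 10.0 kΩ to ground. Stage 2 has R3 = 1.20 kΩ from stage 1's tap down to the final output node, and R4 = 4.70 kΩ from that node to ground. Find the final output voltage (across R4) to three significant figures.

V_out ≈ 8.85 V

Stage 2 presents R3+R4 = 5900 Ω as a load on stage 1's tap.
Stage 1's lower leg becomes R2‖(R3+R4) = 3711 Ω, so V_mid = 14.0 × 3711/4675 = 11.11 V.
Stage 2 is itself unloaded: V_out = V_mid × R4/(R3+R4) = 11.11 × 4700/5900 = 8.85 V.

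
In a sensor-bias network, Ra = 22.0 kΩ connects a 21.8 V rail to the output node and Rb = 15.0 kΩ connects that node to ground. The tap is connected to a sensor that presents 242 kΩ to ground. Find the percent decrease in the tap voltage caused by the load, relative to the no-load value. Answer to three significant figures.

The divider's output (Thévenin) resistance is Ra‖Rb = 8.919 kΩ.
Fractional drop under load = R_th/(R_th + R_L) = 8.919 / (8.919 + 242) = 0.03555.
So the output falls by 3.55 %.

3.55 %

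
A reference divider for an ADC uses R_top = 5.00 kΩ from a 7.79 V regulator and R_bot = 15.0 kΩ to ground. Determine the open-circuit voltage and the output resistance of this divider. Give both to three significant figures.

V_th is the open-circuit tap voltage: 7.79 × 15.0/(5.00 + 15.0) = 5.84 V.
With the supply zeroed, R_top and R_bot appear in parallel from the tap: R_th = R_top‖R_bot = (5.00 × 15.0)/20.00 = 3.75 kΩ.

V_th = 5.84 V, R_th = 3.75 kΩ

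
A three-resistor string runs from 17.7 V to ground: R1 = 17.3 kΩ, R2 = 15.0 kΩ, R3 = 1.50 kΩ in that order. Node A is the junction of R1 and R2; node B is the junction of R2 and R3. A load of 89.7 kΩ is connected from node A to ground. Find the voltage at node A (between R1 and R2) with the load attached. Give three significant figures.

Below node A the series string R2+R3 = 16.50 kΩ sits in parallel with the 89.7 kΩ load: 13.94 kΩ.
V_A = 17.7 × 13.94/(17.3 + 13.94) = 7.90 V.

V ≈ 7.90 V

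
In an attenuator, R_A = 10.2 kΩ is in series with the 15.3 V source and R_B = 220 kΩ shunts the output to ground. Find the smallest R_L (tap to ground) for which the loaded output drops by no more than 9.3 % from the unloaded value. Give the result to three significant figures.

R_L(min) ≈ 95.1 kΩ

Output resistance R_th = R_A‖R_B = (10.2 × 220)/230.2 = 9.748 kΩ.
The fractional drop is R_th/(R_th + R_L); requiring this ≤ 0.0930 gives R_L ≥ R_th(1/0.0930 − 1) = 9.748 × 9.753 = 95.1 kΩ.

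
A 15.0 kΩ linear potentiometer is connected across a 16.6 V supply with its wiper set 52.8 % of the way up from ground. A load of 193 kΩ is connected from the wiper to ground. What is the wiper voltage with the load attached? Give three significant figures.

The wiper splits the pot into (1−α)R = 7.080 kΩ above and αR = 7.920 kΩ below.
Lower section ‖ load = 7.608 kΩ.
V_wiper = 16.6 × 7.608/(7.080 + 7.608) = 8.60 V.

V ≈ 8.60 V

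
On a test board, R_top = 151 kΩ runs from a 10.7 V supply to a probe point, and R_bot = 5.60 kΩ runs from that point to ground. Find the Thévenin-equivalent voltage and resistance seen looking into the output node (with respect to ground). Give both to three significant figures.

V_th = 0.383 V, R_th = 5.40 kΩ

V_th is the open-circuit tap voltage: 10.7 × 5.60/(151 + 5.60) = 0.383 V.
With the supply zeroed, R_top and R_bot appear in parallel from the tap: R_th = R_top‖R_bot = (151 × 5.60)/156.6 = 5.40 kΩ.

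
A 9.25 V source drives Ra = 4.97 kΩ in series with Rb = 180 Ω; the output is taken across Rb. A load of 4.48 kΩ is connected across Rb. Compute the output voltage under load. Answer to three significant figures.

The load sits in parallel with Rb: Rb‖R_L = (180 × 4480) / (180 + 4480) = 173.0 Ω.
V_out = 9.25 × 173.0 / (4970 + 173.0) = 9.25 × 173.0/5143 = 0.311 V.

V_out ≈ 0.311 V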